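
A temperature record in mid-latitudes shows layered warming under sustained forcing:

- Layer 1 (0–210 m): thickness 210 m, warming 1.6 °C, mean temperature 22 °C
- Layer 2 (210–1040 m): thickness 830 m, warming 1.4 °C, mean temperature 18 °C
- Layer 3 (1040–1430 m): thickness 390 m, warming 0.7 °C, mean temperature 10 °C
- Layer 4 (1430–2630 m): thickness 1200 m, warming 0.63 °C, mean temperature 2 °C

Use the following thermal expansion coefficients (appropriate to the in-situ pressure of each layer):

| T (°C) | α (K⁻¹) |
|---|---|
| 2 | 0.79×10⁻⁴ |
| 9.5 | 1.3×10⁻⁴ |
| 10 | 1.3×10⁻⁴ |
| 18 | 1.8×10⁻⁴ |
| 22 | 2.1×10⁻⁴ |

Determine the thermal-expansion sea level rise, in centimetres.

Layer 1 at 22 °C → α = 2.1×10⁻⁴ K⁻¹
Layer 2 at 18 °C → α = 1.8×10⁻⁴ K⁻¹
Layer 3 at 10 °C → α = 1.3×10⁻⁴ K⁻¹
Layer 4 at 2 °C → α = 0.79×10⁻⁴ K⁻¹
2.1×10⁻⁴ × 210 × 1.6 = 0.07056 m
210–1040 m: 1.8×10⁻⁴ × 1.4 × 830 = 0.20916 m
1040–1430 m: 1.3×10⁻⁴ × 390 × 0.7 = 0.03549 m
0.63 × 1200 × 0.79×10⁻⁴ = 0.059724 m
Δh = 0.07056 + 0.20916 + 0.03549 + 0.059724 = 0.374934 m

Δh = 37.5 cm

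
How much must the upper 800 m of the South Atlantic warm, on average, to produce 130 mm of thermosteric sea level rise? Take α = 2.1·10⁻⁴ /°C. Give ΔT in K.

ΔT ≈ 0.774 K

ΔT = Δh/(αH) = 0.13 / (2.1×10⁻⁴ × 800) ≈ 0.7738 K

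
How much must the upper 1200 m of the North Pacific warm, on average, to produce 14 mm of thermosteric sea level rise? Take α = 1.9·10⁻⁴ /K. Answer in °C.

ΔT ≈ 0.061 °C

ΔT = Δh/(αH) = 0.014 / (1.9×10⁻⁴ × 1200) ≈ 0.06140 °C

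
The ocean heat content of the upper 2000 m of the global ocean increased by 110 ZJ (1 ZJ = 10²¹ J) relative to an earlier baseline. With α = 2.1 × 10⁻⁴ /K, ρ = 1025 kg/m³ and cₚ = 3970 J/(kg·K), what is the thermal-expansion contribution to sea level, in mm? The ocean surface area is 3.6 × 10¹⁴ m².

Δh = 15.8 mm

Per unit area: Q = 110×10²¹ / (3.6×10¹⁴) ≈ 3.056×10⁸ J/m²
Δh = αQ/(ρcₚ) = 2.1×10⁻⁴ × 3.056×10⁸ / (1025 × 3970) ≈ 0.015771 m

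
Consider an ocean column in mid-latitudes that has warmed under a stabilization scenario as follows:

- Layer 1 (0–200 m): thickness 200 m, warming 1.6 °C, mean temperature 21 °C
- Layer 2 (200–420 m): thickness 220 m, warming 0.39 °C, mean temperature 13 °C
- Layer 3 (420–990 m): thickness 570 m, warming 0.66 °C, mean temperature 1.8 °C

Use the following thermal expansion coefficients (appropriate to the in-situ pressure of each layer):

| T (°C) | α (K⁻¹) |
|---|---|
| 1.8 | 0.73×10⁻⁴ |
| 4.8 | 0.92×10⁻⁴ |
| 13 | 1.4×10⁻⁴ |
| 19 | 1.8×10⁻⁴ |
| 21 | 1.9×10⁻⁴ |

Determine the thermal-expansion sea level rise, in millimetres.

100 mm of thermosteric rise

Layer 1 at 21 °C → α = 1.9×10⁻⁴ K⁻¹
Layer 2 at 13 °C → α = 1.4×10⁻⁴ K⁻¹
Layer 3 at 1.8 °C → α = 0.73×10⁻⁴ K⁻¹
1.9×10⁻⁴ × 1.6 × 200 = 0.06080 m
Layer 2: 1.4×10⁻⁴ × 220 × 0.39 = 0.012012 m
420–990 m: 0.66 × 570 × 0.73×10⁻⁴ = 0.0274626 m
Δh = 0.06080 + 0.012012 + 0.0274626 = 0.1002746 m ≈ 100 mm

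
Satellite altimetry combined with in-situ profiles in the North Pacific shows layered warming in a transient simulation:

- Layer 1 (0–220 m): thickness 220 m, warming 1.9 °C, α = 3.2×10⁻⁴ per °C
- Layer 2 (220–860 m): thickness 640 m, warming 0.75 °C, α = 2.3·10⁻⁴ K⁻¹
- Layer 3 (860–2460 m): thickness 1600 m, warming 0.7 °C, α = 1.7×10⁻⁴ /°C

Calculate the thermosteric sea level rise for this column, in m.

0–220 m: 3.2×10⁻⁴ × 220 × 1.9 = 0.13376 m
2.3×10⁻⁴ × 0.75 × 640 = 0.11040 m
0.7 × 1.7×10⁻⁴ × 1600 = 0.19040 m
Δh = 0.13376 + 0.11040 + 0.19040 = 0.43456 m

about 0.435 m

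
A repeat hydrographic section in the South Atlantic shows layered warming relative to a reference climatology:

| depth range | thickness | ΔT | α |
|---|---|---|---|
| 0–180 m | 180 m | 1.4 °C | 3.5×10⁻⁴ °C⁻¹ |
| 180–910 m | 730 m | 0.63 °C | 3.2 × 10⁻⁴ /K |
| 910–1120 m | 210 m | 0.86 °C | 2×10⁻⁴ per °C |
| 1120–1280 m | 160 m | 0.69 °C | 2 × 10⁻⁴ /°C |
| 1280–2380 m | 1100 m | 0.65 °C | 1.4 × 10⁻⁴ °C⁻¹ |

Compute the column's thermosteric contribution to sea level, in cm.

3.5×10⁻⁴ × 180 × 1.4 = 0.08820 m
180–910 m: 3.2×10⁻⁴ × 730 × 0.63 = 0.147168 m
910–1120 m: 2×10⁻⁴ × 210 × 0.86 = 0.03612 m
Layer 4: 160 × 2×10⁻⁴ × 0.69 = 0.02208 m
Layer 5: 0.65 × 1.4×10⁻⁴ × 1100 = 0.10010 m
Δh = 0.08820 + 0.147168 + 0.03612 + 0.02208 + 0.10010 = 0.393668 m

39.4 cm of thermosteric rise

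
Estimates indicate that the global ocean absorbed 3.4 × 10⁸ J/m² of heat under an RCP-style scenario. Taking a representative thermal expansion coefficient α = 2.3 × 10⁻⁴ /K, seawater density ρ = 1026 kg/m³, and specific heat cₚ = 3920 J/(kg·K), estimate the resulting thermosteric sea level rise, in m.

Δh = αQ/(ρcₚ) = 2.3×10⁻⁴ × 3.4×10⁸ / (1026 × 3920) ≈ 0.019443 m

0.019 m of thermosteric rise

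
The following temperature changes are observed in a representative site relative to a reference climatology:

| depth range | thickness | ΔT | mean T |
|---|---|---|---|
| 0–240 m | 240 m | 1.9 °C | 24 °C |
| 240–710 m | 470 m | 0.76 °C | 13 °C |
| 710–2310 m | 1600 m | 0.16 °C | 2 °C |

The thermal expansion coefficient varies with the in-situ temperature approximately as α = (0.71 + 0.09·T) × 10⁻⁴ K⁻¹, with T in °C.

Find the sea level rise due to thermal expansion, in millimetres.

Δh = 221 mm

Layer 1: α = (0.71 + 0.09×24)×10⁻⁴ = 2.87×10⁻⁴ K⁻¹
Layer 2: α = (0.71 + 0.09×13)×10⁻⁴ = 1.88×10⁻⁴ K⁻¹
Layer 3: α = (0.71 + 0.09×2)×10⁻⁴ = 0.89×10⁻⁴ K⁻¹
0–240 m: 1.9 × 240 × 2.87×10⁻⁴ = 0.130872 m
470 × 0.76 × 1.88×10⁻⁴ = 0.0671536 m
710–2310 m: 0.89×10⁻⁴ × 1600 × 0.16 = 0.022784 m
Δh = 0.130872 + 0.0671536 + 0.022784 = 0.2208096 m ≈ 221 mm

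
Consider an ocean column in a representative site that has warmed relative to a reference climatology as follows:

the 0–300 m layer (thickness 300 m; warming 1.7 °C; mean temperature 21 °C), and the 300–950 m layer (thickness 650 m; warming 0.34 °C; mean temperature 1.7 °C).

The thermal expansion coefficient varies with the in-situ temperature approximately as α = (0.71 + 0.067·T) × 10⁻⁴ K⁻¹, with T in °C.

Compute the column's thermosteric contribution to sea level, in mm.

Layer 1: α = (0.71 + 0.067×21)×10⁻⁴ = 2.117×10⁻⁴ K⁻¹
Layer 2: α = (0.71 + 0.067×1.7)×10⁻⁴ = 0.8239×10⁻⁴ K⁻¹
0–300 m: 1.7 × 300 × 2.117×10⁻⁴ = 0.107967 m
650 × 0.8239×10⁻⁴ × 0.34 = 0.01820819 m
Δh = 0.107967 + 0.01820819 = 0.12617519 m

Δh = 126 mm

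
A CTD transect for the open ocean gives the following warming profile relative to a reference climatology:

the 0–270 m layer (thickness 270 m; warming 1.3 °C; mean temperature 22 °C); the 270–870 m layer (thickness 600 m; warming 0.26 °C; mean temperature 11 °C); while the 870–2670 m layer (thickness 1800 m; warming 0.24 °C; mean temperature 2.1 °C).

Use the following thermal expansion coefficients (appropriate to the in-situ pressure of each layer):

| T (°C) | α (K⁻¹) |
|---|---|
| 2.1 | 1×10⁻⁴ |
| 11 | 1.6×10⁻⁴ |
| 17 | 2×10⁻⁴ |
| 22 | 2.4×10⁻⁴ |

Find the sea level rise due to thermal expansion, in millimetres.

152 mm

Layer 1 at 22 °C → α = 2.4×10⁻⁴ K⁻¹
Layer 2 at 11 °C → α = 1.6×10⁻⁴ K⁻¹
Layer 3 at 2.1 °C → α = 1×10⁻⁴ K⁻¹
1.3 × 2.4×10⁻⁴ × 270 = 0.08424 m
Layer 2: 600 × 1.6×10⁻⁴ × 0.26 = 0.02496 m
1800 × 1×10⁻⁴ × 0.24 = 0.04320 m
Δh = 0.08424 + 0.02496 + 0.04320 = 0.15240 m ≈ 152 mm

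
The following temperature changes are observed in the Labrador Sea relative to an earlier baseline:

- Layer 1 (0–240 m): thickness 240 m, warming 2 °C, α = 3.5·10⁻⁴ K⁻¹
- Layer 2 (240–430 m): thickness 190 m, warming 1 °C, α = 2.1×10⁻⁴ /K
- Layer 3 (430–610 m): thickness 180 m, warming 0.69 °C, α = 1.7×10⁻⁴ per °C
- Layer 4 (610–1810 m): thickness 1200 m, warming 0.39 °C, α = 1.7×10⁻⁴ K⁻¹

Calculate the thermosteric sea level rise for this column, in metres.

Δh = 0.309 m

Layer 1: 2 × 240 × 3.5×10⁻⁴ = 0.16800 m
Layer 2: 1 × 190 × 2.1×10⁻⁴ = 0.03990 m
Layer 3: 180 × 0.69 × 1.7×10⁻⁴ = 0.021114 m
610–1810 m: 1200 × 1.7×10⁻⁴ × 0.39 = 0.07956 m
Δh = 0.16800 + 0.03990 + 0.021114 + 0.07956 = 0.308574 m ≈ 0.309 m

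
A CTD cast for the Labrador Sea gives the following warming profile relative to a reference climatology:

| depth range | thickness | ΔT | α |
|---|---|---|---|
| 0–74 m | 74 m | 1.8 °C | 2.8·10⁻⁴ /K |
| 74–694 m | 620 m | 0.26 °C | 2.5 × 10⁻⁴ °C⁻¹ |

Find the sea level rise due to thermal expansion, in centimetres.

2.8×10⁻⁴ × 1.8 × 74 = 0.037296 m
74–694 m: 620 × 0.26 × 2.5×10⁻⁴ = 0.04030 m
Δh = 0.037296 + 0.04030 = 0.077596 m

about 7.76 cm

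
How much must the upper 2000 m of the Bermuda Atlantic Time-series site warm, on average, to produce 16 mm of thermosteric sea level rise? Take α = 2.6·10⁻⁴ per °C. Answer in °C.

ΔT = Δh/(αH) = 0.016 / (2.6×10⁻⁴ × 2000) ≈ 0.03077 °C

about 0.0308 °C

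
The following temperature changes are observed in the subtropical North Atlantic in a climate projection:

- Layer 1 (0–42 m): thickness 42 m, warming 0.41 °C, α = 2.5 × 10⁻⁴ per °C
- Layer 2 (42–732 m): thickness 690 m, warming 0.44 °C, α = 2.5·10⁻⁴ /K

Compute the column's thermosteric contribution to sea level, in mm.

Δh = 80.2 mm

Layer 1: 2.5×10⁻⁴ × 42 × 0.41 = 0.004305 m
42–732 m: 0.44 × 2.5×10⁻⁴ × 690 = 0.07590 m
Δh = 0.004305 + 0.07590 = 0.080205 m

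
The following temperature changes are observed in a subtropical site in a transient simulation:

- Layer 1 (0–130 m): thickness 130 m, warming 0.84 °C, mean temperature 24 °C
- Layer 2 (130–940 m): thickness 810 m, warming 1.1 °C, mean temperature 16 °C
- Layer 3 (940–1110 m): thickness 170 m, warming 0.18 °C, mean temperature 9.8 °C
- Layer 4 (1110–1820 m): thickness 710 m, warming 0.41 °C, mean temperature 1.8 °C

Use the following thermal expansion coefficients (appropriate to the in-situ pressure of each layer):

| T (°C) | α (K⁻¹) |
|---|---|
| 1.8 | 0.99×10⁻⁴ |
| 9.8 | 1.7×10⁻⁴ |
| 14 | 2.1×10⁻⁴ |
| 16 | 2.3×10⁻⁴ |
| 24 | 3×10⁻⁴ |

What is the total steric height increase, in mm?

Δh = 272 mm

Layer 1 at 24 °C → α = 3×10⁻⁴ K⁻¹
Layer 2 at 16 °C → α = 2.3×10⁻⁴ K⁻¹
Layer 3 at 9.8 °C → α = 1.7×10⁻⁴ K⁻¹
Layer 4 at 1.8 °C → α = 0.99×10⁻⁴ K⁻¹
Layer 1: 3×10⁻⁴ × 0.84 × 130 = 0.03276 m
130–940 m: 810 × 1.1 × 2.3×10⁻⁴ = 0.20493 m
940–1110 m: 170 × 1.7×10⁻⁴ × 0.18 = 0.005202 m
0.41 × 710 × 0.99×10⁻⁴ = 0.0288189 m
Δh = 0.03276 + 0.20493 + 0.005202 + 0.0288189 = 0.2717109 m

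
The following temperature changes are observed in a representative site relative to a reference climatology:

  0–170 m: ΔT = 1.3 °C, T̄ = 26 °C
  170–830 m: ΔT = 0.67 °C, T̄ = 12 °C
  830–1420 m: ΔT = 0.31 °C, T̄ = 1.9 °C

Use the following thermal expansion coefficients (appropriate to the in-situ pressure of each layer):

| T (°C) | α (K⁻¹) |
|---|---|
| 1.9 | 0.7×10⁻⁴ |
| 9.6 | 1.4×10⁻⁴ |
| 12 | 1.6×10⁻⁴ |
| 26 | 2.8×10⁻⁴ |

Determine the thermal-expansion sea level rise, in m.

Layer 1 at 26 °C → α = 2.8×10⁻⁴ K⁻¹
Layer 2 at 12 °C → α = 1.6×10⁻⁴ K⁻¹
Layer 3 at 1.9 °C → α = 0.7×10⁻⁴ K⁻¹
Layer 1: 1.3 × 170 × 2.8×10⁻⁴ = 0.06188 m
170–830 m: 1.6×10⁻⁴ × 660 × 0.67 = 0.070752 m
830–1420 m: 0.31 × 590 × 0.7×10⁻⁴ = 0.012803 m
Δh = 0.06188 + 0.070752 + 0.012803 = 0.145435 m

0.145 m of thermosteric rise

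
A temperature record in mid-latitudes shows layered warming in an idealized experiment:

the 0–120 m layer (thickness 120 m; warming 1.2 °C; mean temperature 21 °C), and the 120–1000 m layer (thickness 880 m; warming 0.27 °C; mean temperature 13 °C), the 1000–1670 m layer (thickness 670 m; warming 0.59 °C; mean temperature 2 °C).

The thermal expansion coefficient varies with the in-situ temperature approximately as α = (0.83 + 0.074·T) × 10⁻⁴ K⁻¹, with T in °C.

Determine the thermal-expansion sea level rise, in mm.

Layer 1: α = (0.83 + 0.074×21)×10⁻⁴ = 2.384×10⁻⁴ K⁻¹
Layer 2: α = (0.83 + 0.074×13)×10⁻⁴ = 1.792×10⁻⁴ K⁻¹
Layer 3: α = (0.83 + 0.074×2)×10⁻⁴ = 0.978×10⁻⁴ K⁻¹
120 × 2.384×10⁻⁴ × 1.2 = 0.0343296 m
Layer 2: 0.27 × 1.792×10⁻⁴ × 880 = 0.04257792 m
1000–1670 m: 670 × 0.978×10⁻⁴ × 0.59 = 0.03866034 m
Δh = 0.0343296 + 0.04257792 + 0.03866034 = 0.11556786 m

116 mm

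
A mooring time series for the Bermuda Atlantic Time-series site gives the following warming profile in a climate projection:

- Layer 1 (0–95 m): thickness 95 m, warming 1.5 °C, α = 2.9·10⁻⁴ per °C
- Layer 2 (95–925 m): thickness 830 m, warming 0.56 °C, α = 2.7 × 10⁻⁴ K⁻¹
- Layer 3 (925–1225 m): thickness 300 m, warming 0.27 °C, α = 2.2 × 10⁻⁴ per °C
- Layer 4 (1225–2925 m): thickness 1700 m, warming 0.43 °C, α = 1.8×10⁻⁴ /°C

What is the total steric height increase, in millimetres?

0–95 m: 1.5 × 2.9×10⁻⁴ × 95 = 0.041325 m
0.56 × 2.7×10⁻⁴ × 830 = 0.125496 m
Layer 3: 300 × 0.27 × 2.2×10⁻⁴ = 0.01782 m
1700 × 0.43 × 1.8×10⁻⁴ = 0.13158 m
Δh = 0.041325 + 0.125496 + 0.01782 + 0.13158 = 0.316221 m

316 mm of thermosteric rise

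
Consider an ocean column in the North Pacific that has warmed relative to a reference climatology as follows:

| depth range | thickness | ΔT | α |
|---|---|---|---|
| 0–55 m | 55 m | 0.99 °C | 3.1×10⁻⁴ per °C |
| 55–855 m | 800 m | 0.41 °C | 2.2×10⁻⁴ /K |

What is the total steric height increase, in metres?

Δh ≈ 0.089 m

Layer 1: 3.1×10⁻⁴ × 0.99 × 55 = 0.0168795 m
55–855 m: 2.2×10⁻⁴ × 0.41 × 800 = 0.07216 m
Δh = 0.0168795 + 0.07216 = 0.0890395 m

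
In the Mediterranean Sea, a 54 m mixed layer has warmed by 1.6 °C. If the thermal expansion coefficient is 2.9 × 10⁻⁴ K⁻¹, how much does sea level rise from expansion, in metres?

0.0251 m

Δh = αΔT·H = 2.9×10⁻⁴ × 1.6 × 54 = 0.025056 m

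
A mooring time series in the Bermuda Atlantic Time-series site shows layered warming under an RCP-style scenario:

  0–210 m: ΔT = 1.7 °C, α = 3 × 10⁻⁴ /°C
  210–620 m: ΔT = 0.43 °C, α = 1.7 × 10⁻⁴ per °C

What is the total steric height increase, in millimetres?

0–210 m: 1.7 × 3×10⁻⁴ × 210 = 0.10710 m
Layer 2: 0.43 × 410 × 1.7×10⁻⁴ = 0.029971 m
Δh = 0.10710 + 0.029971 = 0.137071 m

137 mm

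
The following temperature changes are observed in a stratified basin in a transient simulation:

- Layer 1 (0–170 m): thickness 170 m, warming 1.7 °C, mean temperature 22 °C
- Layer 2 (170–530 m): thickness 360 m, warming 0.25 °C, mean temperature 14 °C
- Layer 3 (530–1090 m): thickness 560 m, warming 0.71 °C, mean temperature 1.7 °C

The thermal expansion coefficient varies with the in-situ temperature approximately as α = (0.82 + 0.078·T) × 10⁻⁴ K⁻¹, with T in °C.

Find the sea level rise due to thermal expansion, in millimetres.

130 mm of thermosteric rise

Layer 1: α = (0.82 + 0.078×22)×10⁻⁴ = 2.536×10⁻⁴ K⁻¹
Layer 2: α = (0.82 + 0.078×14)×10⁻⁴ = 1.912×10⁻⁴ K⁻¹
Layer 3: α = (0.82 + 0.078×1.7)×10⁻⁴ = 0.9526×10⁻⁴ K⁻¹
Layer 1: 170 × 2.536×10⁻⁴ × 1.7 = 0.0732904 m
Layer 2: 0.25 × 1.912×10⁻⁴ × 360 = 0.017208 m
530–1090 m: 560 × 0.9526×10⁻⁴ × 0.71 = 0.037875376 m
Δh = 0.0732904 + 0.017208 + 0.037875376 = 0.128373776 m ≈ 130 mm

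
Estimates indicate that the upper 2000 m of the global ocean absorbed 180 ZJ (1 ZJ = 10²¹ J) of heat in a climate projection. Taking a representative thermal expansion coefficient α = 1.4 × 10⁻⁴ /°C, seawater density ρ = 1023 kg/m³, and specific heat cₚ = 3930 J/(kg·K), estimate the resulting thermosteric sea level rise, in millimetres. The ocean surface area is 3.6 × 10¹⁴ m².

Per unit area: Q = 180×10²¹ / (3.6×10¹⁴) = 5×10⁸ J/m²
Δh = αQ/(ρcₚ) = 1.4×10⁻⁴ × 5×10⁸ / (1023 × 3930) ≈ 0.017411 m

Δh ≈ 17 mm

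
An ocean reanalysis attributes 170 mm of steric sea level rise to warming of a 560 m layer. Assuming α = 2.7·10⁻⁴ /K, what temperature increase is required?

ΔT = Δh/(αH) = 0.17 / (2.7×10⁻⁴ × 560) ≈ 1.124 K

1.12 K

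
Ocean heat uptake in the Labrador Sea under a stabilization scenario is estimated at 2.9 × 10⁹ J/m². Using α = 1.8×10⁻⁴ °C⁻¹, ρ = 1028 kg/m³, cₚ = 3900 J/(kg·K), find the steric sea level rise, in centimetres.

about 13.0 cm

Δh = αQ/(ρcₚ) = 1.8×10⁻⁴ × 2.9×10⁹ / (1028 × 3900) ≈ 0.13020 m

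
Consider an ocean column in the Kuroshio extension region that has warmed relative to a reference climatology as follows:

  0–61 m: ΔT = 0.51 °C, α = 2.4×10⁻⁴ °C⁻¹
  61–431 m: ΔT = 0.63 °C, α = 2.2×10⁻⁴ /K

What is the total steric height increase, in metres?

0.0587 m of thermosteric rise

0–61 m: 61 × 0.51 × 2.4×10⁻⁴ = 0.0074664 m
0.63 × 2.2×10⁻⁴ × 370 = 0.051282 m
Δh = 0.0074664 + 0.051282 = 0.0587484 m ≈ 0.0587 m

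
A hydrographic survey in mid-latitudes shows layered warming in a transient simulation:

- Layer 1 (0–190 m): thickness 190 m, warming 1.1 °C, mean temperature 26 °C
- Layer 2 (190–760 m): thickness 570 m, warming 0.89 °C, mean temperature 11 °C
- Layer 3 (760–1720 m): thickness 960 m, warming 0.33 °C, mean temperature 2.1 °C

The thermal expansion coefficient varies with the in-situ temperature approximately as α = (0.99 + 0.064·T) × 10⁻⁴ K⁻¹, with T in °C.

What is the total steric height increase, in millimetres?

Layer 1: α = (0.99 + 0.064×26)×10⁻⁴ = 2.654×10⁻⁴ K⁻¹
Layer 2: α = (0.99 + 0.064×11)×10⁻⁴ = 1.694×10⁻⁴ K⁻¹
Layer 3: α = (0.99 + 0.064×2.1)×10⁻⁴ = 1.1244×10⁻⁴ K⁻¹
0–190 m: 2.654×10⁻⁴ × 190 × 1.1 = 0.0554686 m
0.89 × 570 × 1.694×10⁻⁴ = 0.08593662 m
760–1720 m: 0.33 × 1.1244×10⁻⁴ × 960 = 0.035620992 m
Δh = 0.0554686 + 0.08593662 + 0.035620992 = 0.177026212 m

177 mm of thermosteric rise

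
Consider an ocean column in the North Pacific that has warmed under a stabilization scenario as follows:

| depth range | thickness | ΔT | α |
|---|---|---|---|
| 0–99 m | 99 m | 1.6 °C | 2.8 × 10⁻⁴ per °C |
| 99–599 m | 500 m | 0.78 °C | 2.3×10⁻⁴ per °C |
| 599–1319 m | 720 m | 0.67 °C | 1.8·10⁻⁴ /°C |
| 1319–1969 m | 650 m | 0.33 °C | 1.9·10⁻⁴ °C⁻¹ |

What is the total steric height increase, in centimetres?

26.2 cm

2.8×10⁻⁴ × 99 × 1.6 = 0.044352 m
99–599 m: 0.78 × 2.3×10⁻⁴ × 500 = 0.08970 m
Layer 3: 720 × 1.8×10⁻⁴ × 0.67 = 0.086832 m
Layer 4: 0.33 × 1.9×10⁻⁴ × 650 = 0.040755 m
Δh = 0.044352 + 0.08970 + 0.086832 + 0.040755 = 0.261639 m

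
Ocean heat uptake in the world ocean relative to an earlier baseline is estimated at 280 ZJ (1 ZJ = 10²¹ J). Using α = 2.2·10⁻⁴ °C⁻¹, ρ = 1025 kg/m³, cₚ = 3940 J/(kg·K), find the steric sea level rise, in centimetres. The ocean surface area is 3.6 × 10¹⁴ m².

Δh ≈ 4.2 cm

Per unit area: Q = 280×10²¹ / (3.6×10¹⁴) ≈ 7.778×10⁸ J/m²
Δh = αQ/(ρcₚ) = 2.2×10⁻⁴ × 7.778×10⁸ / (1025 × 3940) ≈ 0.042371 m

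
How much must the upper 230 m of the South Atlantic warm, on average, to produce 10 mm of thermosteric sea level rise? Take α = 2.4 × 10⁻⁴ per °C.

0.18 °C

ΔT = Δh/(αH) = 0.01 / (2.4×10⁻⁴ × 230) ≈ 0.1812 °C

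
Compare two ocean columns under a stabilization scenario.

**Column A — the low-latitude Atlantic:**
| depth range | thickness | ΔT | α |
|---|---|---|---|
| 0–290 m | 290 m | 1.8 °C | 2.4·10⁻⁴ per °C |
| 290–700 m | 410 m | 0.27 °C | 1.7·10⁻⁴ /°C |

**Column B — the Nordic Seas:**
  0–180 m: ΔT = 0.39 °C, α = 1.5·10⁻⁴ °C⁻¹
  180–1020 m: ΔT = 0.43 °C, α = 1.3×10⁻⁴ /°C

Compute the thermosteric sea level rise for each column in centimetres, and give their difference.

Δh_A ≈ 14 cm, Δh_B ≈ 5.7 cm; difference ≈ 8.7 cm

A 0–290 m: 290 × 2.4×10⁻⁴ × 1.8 = 0.12528 m
A Layer 2: 410 × 0.27 × 1.7×10⁻⁴ = 0.018819 m
A total: 0.144099 m
B 1.5×10⁻⁴ × 0.39 × 180 = 0.01053 m
B 180–1020 m: 840 × 1.3×10⁻⁴ × 0.43 = 0.046956 m
B total: 0.057486 m
Difference: 0.144099 − 0.057486 = 0.086613 m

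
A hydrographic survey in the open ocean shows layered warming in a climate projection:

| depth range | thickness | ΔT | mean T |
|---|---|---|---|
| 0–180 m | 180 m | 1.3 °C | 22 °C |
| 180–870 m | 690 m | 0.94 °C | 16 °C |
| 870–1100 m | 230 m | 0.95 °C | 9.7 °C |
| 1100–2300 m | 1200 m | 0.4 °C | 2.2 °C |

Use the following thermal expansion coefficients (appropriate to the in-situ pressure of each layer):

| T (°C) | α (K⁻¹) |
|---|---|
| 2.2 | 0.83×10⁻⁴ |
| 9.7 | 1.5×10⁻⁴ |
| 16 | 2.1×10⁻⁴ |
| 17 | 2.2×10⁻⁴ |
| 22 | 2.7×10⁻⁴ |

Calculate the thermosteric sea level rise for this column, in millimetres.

about 272 mm

Layer 1 at 22 °C → α = 2.7×10⁻⁴ K⁻¹
Layer 2 at 16 °C → α = 2.1×10⁻⁴ K⁻¹
Layer 3 at 9.7 °C → α = 1.5×10⁻⁴ K⁻¹
Layer 4 at 2.2 °C → α = 0.83×10⁻⁴ K⁻¹
Layer 1: 180 × 1.3 × 2.7×10⁻⁴ = 0.06318 m
690 × 0.94 × 2.1×10⁻⁴ = 0.136206 m
0.95 × 230 × 1.5×10⁻⁴ = 0.032775 m
1100–2300 m: 1200 × 0.83×10⁻⁴ × 0.4 = 0.03984 m
Δh = 0.06318 + 0.136206 + 0.032775 + 0.03984 = 0.272001 m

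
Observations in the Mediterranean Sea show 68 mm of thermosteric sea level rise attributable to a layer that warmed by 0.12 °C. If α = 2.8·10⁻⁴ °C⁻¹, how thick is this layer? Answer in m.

about 2020 m

H = Δh/(αΔT) = 0.068 / (2.8×10⁻⁴ × 0.12) ≈ 2024 m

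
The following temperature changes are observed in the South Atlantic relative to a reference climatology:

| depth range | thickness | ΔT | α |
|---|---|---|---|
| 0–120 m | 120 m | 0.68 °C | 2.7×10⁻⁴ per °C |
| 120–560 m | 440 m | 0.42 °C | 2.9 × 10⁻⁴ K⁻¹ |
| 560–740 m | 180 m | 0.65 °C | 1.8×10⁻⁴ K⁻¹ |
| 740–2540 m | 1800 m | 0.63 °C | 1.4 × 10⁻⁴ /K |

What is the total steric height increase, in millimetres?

Δh = 255 mm

Layer 1: 2.7×10⁻⁴ × 0.68 × 120 = 0.022032 m
Layer 2: 0.42 × 2.9×10⁻⁴ × 440 = 0.053592 m
180 × 1.8×10⁻⁴ × 0.65 = 0.02106 m
740–2540 m: 1.4×10⁻⁴ × 1800 × 0.63 = 0.15876 m
Δh = 0.022032 + 0.053592 + 0.02106 + 0.15876 = 0.255444 m ≈ 255 mm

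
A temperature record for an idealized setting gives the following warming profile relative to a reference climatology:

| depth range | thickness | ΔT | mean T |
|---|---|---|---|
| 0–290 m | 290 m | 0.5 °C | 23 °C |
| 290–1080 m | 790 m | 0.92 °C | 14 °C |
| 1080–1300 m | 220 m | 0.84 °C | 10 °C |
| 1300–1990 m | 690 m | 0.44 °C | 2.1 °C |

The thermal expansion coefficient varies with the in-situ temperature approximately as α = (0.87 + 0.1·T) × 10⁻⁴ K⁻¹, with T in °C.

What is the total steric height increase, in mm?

about 280 mm

Layer 1: α = (0.87 + 0.1×23)×10⁻⁴ = 3.17×10⁻⁴ K⁻¹
Layer 2: α = (0.87 + 0.1×14)×10⁻⁴ = 2.27×10⁻⁴ K⁻¹
Layer 3: α = (0.87 + 0.1×10)×10⁻⁴ = 1.87×10⁻⁴ K⁻¹
Layer 4: α = (0.87 + 0.1×2.1)×10⁻⁴ = 1.08×10⁻⁴ K⁻¹
Layer 1: 0.5 × 3.17×10⁻⁴ × 290 = 0.045965 m
0.92 × 2.27×10⁻⁴ × 790 = 0.1649836 m
Layer 3: 0.84 × 1.87×10⁻⁴ × 220 = 0.0345576 m
1.08×10⁻⁴ × 0.44 × 690 = 0.0327888 m
Δh = 0.045965 + 0.1649836 + 0.0345576 + 0.0327888 = 0.278295 m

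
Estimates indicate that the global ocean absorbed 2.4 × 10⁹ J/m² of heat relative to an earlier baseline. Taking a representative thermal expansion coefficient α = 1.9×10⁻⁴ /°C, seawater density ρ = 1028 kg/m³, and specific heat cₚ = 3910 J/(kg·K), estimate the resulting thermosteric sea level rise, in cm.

Δh = αQ/(ρcₚ) = 1.9×10⁻⁴ × 2.4×10⁹ / (1028 × 3910) ≈ 0.11345 m

11 cm of thermosteric rise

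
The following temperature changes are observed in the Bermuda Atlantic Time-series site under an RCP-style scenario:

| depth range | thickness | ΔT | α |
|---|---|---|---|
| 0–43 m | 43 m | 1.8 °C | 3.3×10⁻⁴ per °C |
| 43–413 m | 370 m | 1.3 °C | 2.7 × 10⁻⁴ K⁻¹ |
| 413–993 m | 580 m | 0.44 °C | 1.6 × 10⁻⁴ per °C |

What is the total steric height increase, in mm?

Δh = 200 mm

Layer 1: 43 × 3.3×10⁻⁴ × 1.8 = 0.025542 m
Layer 2: 2.7×10⁻⁴ × 370 × 1.3 = 0.12987 m
413–993 m: 1.6×10⁻⁴ × 0.44 × 580 = 0.040832 m
Δh = 0.025542 + 0.12987 + 0.040832 = 0.196244 m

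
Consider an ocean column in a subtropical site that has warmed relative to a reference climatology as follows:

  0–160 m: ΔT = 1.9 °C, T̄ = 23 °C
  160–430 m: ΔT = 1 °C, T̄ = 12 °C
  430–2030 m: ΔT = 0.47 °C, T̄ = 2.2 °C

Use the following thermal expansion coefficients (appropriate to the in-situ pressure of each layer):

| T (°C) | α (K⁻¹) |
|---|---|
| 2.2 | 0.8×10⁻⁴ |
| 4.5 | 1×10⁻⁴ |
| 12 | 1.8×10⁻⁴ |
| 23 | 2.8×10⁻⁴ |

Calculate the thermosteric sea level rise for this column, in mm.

190 mm of thermosteric rise

Layer 1 at 23 °C → α = 2.8×10⁻⁴ K⁻¹
Layer 2 at 12 °C → α = 1.8×10⁻⁴ K⁻¹
Layer 3 at 2.2 °C → α = 0.8×10⁻⁴ K⁻¹
Layer 1: 2.8×10⁻⁴ × 1.9 × 160 = 0.08512 m
160–430 m: 270 × 1 × 1.8×10⁻⁴ = 0.04860 m
430–2030 m: 0.8×10⁻⁴ × 0.47 × 1600 = 0.06016 m
Δh = 0.08512 + 0.04860 + 0.06016 = 0.19388 m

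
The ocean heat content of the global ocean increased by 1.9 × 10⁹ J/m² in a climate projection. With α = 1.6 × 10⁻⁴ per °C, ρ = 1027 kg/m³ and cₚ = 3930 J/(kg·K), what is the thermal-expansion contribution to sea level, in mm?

75.3 mm of thermosteric rise

Δh = αQ/(ρcₚ) = 1.6×10⁻⁴ × 1.9×10⁹ / (1027 × 3930) ≈ 0.07532 m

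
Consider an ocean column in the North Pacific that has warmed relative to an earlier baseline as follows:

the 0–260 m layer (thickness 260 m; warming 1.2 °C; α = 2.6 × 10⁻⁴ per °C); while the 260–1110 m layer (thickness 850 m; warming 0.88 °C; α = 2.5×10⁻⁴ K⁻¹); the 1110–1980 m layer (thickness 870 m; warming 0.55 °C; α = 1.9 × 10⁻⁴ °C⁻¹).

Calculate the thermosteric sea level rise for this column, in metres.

1.2 × 260 × 2.6×10⁻⁴ = 0.08112 m
0.88 × 2.5×10⁻⁴ × 850 = 0.18700 m
1.9×10⁻⁴ × 870 × 0.55 = 0.090915 m
Δh = 0.08112 + 0.18700 + 0.090915 = 0.359035 m

0.359 m of thermosteric rise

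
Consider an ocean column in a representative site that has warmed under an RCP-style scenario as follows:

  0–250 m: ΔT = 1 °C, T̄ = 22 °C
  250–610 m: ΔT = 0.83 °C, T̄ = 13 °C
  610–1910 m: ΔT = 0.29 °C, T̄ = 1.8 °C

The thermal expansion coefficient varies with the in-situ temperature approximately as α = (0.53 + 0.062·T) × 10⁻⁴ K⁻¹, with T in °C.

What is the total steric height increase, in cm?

11 cm

Layer 1: α = (0.53 + 0.062×22)×10⁻⁴ = 1.894×10⁻⁴ K⁻¹
Layer 2: α = (0.53 + 0.062×13)×10⁻⁴ = 1.336×10⁻⁴ K⁻¹
Layer 3: α = (0.53 + 0.062×1.8)×10⁻⁴ = 0.6416×10⁻⁴ K⁻¹
Layer 1: 1 × 250 × 1.894×10⁻⁴ = 0.04735 m
1.336×10⁻⁴ × 360 × 0.83 = 0.03991968 m
0.6416×10⁻⁴ × 1300 × 0.29 = 0.02418832 m
Δh = 0.04735 + 0.03991968 + 0.02418832 = 0.111458 m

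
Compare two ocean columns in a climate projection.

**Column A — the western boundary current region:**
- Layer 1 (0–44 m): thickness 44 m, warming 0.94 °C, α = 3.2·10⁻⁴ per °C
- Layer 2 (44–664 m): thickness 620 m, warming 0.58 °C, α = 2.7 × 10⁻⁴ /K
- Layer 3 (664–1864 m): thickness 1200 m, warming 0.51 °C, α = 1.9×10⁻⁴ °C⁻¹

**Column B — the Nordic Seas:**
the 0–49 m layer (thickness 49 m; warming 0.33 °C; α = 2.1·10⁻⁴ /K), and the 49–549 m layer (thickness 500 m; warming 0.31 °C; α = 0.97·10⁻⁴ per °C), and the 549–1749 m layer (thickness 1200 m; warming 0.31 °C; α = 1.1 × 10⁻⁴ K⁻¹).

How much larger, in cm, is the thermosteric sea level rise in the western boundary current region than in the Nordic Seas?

Δh_A − Δh_B ≈ 16.7 cm

A Layer 1: 44 × 3.2×10⁻⁴ × 0.94 = 0.0132352 m
A Layer 2: 2.7×10⁻⁴ × 0.58 × 620 = 0.097092 m
A Layer 3: 1.9×10⁻⁴ × 1200 × 0.51 = 0.11628 m
A total: 0.2266072 m
B 0–49 m: 0.33 × 2.1×10⁻⁴ × 49 = 0.0033957 m
B Layer 2: 0.97×10⁻⁴ × 0.31 × 500 = 0.015035 m
B 549–1749 m: 1.1×10⁻⁴ × 1200 × 0.31 = 0.04092 m
B total: 0.0593507 m
Difference: 0.2266072 − 0.0593507 = 0.1672565 m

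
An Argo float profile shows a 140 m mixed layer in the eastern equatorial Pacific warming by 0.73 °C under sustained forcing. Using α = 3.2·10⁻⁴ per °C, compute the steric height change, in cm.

3.27 cm

Δh = αΔT·H = 3.2×10⁻⁴ × 0.73 × 140 = 0.032704 m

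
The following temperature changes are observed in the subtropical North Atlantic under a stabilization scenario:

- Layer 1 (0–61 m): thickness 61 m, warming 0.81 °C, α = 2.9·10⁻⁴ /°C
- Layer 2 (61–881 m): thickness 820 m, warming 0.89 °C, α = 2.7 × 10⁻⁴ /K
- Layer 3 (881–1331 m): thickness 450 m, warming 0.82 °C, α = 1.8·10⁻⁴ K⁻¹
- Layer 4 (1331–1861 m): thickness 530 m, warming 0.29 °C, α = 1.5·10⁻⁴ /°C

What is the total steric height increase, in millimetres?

about 301 mm

0.81 × 2.9×10⁻⁴ × 61 = 0.0143289 m
61–881 m: 2.7×10⁻⁴ × 0.89 × 820 = 0.197046 m
Layer 3: 450 × 1.8×10⁻⁴ × 0.82 = 0.06642 m
1.5×10⁻⁴ × 530 × 0.29 = 0.023055 m
Δh = 0.0143289 + 0.197046 + 0.06642 + 0.023055 = 0.3008499 m ≈ 301 mm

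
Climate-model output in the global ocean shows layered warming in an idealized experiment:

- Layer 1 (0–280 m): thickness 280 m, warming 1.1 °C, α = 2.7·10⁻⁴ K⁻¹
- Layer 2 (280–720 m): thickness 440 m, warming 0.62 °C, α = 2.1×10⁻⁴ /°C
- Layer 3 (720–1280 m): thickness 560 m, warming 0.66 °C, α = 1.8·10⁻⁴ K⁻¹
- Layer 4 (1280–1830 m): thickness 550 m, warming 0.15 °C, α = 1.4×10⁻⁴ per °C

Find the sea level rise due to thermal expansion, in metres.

about 0.22 m

Layer 1: 280 × 2.7×10⁻⁴ × 1.1 = 0.08316 m
Layer 2: 2.1×10⁻⁴ × 0.62 × 440 = 0.057288 m
Layer 3: 0.66 × 1.8×10⁻⁴ × 560 = 0.066528 m
1280–1830 m: 550 × 1.4×10⁻⁴ × 0.15 = 0.01155 m
Δh = 0.08316 + 0.057288 + 0.066528 + 0.01155 = 0.218526 m ≈ 0.22 m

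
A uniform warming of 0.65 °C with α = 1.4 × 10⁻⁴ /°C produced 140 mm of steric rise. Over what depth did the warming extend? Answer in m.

H ≈ 1500 m

H = Δh/(αΔT) = 0.14 / (1.4×10⁻⁴ × 0.65) ≈ 1538 m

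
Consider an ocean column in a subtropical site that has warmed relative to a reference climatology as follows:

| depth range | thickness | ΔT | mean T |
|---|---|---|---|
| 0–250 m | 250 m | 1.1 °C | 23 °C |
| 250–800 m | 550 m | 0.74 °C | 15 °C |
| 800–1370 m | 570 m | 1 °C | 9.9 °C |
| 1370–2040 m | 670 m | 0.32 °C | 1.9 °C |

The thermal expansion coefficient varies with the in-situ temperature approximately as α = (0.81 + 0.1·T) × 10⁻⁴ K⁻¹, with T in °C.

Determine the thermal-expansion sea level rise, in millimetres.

about 300 mm

Layer 1: α = (0.81 + 0.1×23)×10⁻⁴ = 3.11×10⁻⁴ K⁻¹
Layer 2: α = (0.81 + 0.1×15)×10⁻⁴ = 2.31×10⁻⁴ K⁻¹
Layer 3: α = (0.81 + 0.1×9.9)×10⁻⁴ = 1.8×10⁻⁴ K⁻¹
Layer 4: α = (0.81 + 0.1×1.9)×10⁻⁴ = 1×10⁻⁴ K⁻¹
0–250 m: 250 × 3.11×10⁻⁴ × 1.1 = 0.085525 m
Layer 2: 0.74 × 550 × 2.31×10⁻⁴ = 0.094017 m
Layer 3: 1 × 570 × 1.8×10⁻⁴ = 0.10260 m
Layer 4: 0.32 × 670 × 1×10⁻⁴ = 0.02144 m
Δh = 0.085525 + 0.094017 + 0.10260 + 0.02144 = 0.303582 m ≈ 300 mm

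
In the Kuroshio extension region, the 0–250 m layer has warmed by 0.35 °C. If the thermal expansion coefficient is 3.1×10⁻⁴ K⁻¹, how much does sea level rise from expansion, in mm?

Δh = 27.1 mm

Δh = αΔT·H = 3.1×10⁻⁴ × 0.35 × 250 = 0.027125 m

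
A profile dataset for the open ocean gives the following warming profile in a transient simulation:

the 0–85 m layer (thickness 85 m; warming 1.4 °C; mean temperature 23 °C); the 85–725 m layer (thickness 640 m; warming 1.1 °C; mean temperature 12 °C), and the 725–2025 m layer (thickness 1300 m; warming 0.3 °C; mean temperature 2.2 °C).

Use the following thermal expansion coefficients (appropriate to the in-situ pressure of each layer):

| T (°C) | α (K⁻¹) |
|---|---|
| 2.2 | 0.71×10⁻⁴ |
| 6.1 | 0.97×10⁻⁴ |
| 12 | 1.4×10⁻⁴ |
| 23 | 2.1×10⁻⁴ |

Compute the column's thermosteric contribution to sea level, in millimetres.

Layer 1 at 23 °C → α = 2.1×10⁻⁴ K⁻¹
Layer 2 at 12 °C → α = 1.4×10⁻⁴ K⁻¹
Layer 3 at 2.2 °C → α = 0.71×10⁻⁴ K⁻¹
0–85 m: 1.4 × 2.1×10⁻⁴ × 85 = 0.02499 m
Layer 2: 640 × 1.1 × 1.4×10⁻⁴ = 0.09856 m
0.3 × 1300 × 0.71×10⁻⁴ = 0.02769 m
Δh = 0.02499 + 0.09856 + 0.02769 = 0.15124 m

151 mm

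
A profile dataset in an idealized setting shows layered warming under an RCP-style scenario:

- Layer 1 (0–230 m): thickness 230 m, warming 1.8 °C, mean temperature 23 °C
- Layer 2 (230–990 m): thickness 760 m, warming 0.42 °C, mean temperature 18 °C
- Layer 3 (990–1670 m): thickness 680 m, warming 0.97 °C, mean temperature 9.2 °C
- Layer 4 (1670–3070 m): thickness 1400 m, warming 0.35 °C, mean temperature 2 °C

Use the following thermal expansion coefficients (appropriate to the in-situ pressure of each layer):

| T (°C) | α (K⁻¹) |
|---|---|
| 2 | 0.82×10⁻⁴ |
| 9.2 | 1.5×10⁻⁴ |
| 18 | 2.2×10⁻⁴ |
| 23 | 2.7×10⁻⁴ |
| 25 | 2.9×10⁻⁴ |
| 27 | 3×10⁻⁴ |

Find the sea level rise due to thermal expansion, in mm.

321 mm of thermosteric rise

Layer 1 at 23 °C → α = 2.7×10⁻⁴ K⁻¹
Layer 2 at 18 °C → α = 2.2×10⁻⁴ K⁻¹
Layer 3 at 9.2 °C → α = 1.5×10⁻⁴ K⁻¹
Layer 4 at 2 °C → α = 0.82×10⁻⁴ K⁻¹
1.8 × 230 × 2.7×10⁻⁴ = 0.11178 m
230–990 m: 0.42 × 760 × 2.2×10⁻⁴ = 0.070224 m
Layer 3: 1.5×10⁻⁴ × 0.97 × 680 = 0.09894 m
1670–3070 m: 1400 × 0.35 × 0.82×10⁻⁴ = 0.04018 m
Δh = 0.11178 + 0.070224 + 0.09894 + 0.04018 = 0.321124 m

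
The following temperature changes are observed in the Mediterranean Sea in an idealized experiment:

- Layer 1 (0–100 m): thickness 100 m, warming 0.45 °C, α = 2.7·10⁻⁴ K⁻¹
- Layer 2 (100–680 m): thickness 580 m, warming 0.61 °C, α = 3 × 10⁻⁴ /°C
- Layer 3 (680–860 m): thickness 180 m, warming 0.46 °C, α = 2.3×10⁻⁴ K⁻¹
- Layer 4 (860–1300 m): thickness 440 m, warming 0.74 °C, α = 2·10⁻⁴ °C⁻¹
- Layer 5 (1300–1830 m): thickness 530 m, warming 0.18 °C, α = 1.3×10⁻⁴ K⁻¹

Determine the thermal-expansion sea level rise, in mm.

215 mm of thermosteric rise

Layer 1: 100 × 2.7×10⁻⁴ × 0.45 = 0.01215 m
100–680 m: 0.61 × 3×10⁻⁴ × 580 = 0.10614 m
Layer 3: 2.3×10⁻⁴ × 180 × 0.46 = 0.019044 m
860–1300 m: 0.74 × 440 × 2×10⁻⁴ = 0.06512 m
1300–1830 m: 1.3×10⁻⁴ × 0.18 × 530 = 0.012402 m
Δh = 0.01215 + 0.10614 + 0.019044 + 0.06512 + 0.012402 = 0.214856 m ≈ 215 mm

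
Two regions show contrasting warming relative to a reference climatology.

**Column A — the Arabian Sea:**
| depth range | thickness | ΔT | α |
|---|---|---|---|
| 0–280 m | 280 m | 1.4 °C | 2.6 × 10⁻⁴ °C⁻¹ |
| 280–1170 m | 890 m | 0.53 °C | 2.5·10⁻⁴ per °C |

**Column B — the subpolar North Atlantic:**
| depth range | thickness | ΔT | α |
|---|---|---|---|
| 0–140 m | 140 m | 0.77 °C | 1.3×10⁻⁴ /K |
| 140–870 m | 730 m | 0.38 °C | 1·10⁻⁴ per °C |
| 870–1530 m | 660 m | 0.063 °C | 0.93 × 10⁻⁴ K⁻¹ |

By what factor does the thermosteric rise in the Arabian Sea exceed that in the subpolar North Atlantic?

≈ 4.8×

A 0–280 m: 280 × 1.4 × 2.6×10⁻⁴ = 0.10192 m
A 280–1170 m: 0.53 × 2.5×10⁻⁴ × 890 = 0.117925 m
A total: 0.219845 m
B 0–140 m: 1.3×10⁻⁴ × 0.77 × 140 = 0.014014 m
B Layer 2: 1×10⁻⁴ × 0.38 × 730 = 0.02774 m
B Layer 3: 0.93×10⁻⁴ × 660 × 0.063 = 0.00386694 m
B total: 0.04562094 m
Ratio: 0.219845 / 0.04562094 ≈ 4.819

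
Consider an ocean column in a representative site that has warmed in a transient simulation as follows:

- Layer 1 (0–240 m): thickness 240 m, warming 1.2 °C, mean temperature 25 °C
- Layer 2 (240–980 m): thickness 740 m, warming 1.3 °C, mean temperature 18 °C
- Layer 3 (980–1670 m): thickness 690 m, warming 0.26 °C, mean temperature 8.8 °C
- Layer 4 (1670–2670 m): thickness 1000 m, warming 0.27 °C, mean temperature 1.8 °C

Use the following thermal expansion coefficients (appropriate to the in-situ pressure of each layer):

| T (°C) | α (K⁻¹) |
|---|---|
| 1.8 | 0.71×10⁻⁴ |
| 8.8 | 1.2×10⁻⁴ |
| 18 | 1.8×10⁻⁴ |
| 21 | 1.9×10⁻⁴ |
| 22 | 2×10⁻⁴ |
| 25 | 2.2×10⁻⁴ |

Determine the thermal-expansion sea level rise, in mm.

Δh = 277 mm

Layer 1 at 25 °C → α = 2.2×10⁻⁴ K⁻¹
Layer 2 at 18 °C → α = 1.8×10⁻⁴ K⁻¹
Layer 3 at 8.8 °C → α = 1.2×10⁻⁴ K⁻¹
Layer 4 at 1.8 °C → α = 0.71×10⁻⁴ K⁻¹
1.2 × 240 × 2.2×10⁻⁴ = 0.06336 m
240–980 m: 1.3 × 740 × 1.8×10⁻⁴ = 0.17316 m
980–1670 m: 690 × 1.2×10⁻⁴ × 0.26 = 0.021528 m
Layer 4: 0.27 × 1000 × 0.71×10⁻⁴ = 0.01917 m
Δh = 0.06336 + 0.17316 + 0.021528 + 0.01917 = 0.277218 m ≈ 277 mm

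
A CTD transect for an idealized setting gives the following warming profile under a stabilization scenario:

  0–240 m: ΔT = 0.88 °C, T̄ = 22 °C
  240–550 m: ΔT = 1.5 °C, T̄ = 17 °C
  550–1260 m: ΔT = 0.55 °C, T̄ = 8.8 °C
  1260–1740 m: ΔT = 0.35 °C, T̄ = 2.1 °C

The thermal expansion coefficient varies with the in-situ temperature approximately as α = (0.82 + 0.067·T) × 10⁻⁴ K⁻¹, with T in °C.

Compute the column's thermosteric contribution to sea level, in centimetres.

Δh = 21.1 cm

Layer 1: α = (0.82 + 0.067×22)×10⁻⁴ = 2.294×10⁻⁴ K⁻¹
Layer 2: α = (0.82 + 0.067×17)×10⁻⁴ = 1.959×10⁻⁴ K⁻¹
Layer 3: α = (0.82 + 0.067×8.8)×10⁻⁴ = 1.4096×10⁻⁴ K⁻¹
Layer 4: α = (0.82 + 0.067×2.1)×10⁻⁴ = 0.9607×10⁻⁴ K⁻¹
Layer 1: 0.88 × 2.294×10⁻⁴ × 240 = 0.04844928 m
240–550 m: 310 × 1.5 × 1.959×10⁻⁴ = 0.0910935 m
Layer 3: 710 × 1.4096×10⁻⁴ × 0.55 = 0.05504488 m
Layer 4: 0.9607×10⁻⁴ × 480 × 0.35 = 0.01613976 m
Δh = 0.04844928 + 0.0910935 + 0.05504488 + 0.01613976 = 0.21072742 m ≈ 21.1 cm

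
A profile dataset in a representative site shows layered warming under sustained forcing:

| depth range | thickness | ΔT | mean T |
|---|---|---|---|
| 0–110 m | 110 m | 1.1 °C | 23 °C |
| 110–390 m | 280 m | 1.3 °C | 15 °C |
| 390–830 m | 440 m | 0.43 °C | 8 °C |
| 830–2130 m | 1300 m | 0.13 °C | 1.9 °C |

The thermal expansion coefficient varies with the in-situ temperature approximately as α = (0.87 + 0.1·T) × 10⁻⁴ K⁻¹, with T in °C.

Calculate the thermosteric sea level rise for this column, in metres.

0.17 m

Layer 1: α = (0.87 + 0.1×23)×10⁻⁴ = 3.17×10⁻⁴ K⁻¹
Layer 2: α = (0.87 + 0.1×15)×10⁻⁴ = 2.37×10⁻⁴ K⁻¹
Layer 3: α = (0.87 + 0.1×8)×10⁻⁴ = 1.67×10⁻⁴ K⁻¹
Layer 4: α = (0.87 + 0.1×1.9)×10⁻⁴ = 1.06×10⁻⁴ K⁻¹
110 × 1.1 × 3.17×10⁻⁴ = 0.038357 m
Layer 2: 1.3 × 2.37×10⁻⁴ × 280 = 0.086268 m
390–830 m: 1.67×10⁻⁴ × 0.43 × 440 = 0.0315964 m
830–2130 m: 1.06×10⁻⁴ × 1300 × 0.13 = 0.017914 m
Δh = 0.038357 + 0.086268 + 0.0315964 + 0.017914 = 0.1741354 m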